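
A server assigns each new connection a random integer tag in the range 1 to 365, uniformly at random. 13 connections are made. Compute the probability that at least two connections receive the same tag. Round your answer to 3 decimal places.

0.194

It's easier to compute the probability that all 13 are distinct.
P(all distinct) = 365/365 · 364/365 · ··· · 353/365 ≈ 0.806.
So the probability of at least one match is 1 − 0.806 = 0.194.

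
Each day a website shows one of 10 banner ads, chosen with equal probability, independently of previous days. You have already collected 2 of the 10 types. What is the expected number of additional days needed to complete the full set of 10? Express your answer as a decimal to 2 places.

27.18

Starting from 2 distinct types, each trial gives a new one with probability (10−i)/10 when i types are held, so the wait for the next new type is 10/(10−i).
E = 10/8 + 10/7 + 10/6 + 10/5 + 10/4 + 10/3 + 10/2 + 10/1 = 761/28 ≈ 27.18.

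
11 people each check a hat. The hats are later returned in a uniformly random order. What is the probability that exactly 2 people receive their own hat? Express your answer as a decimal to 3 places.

Choose which 2 of the 11 are fixed: C(11,2) = 55 ways.
The remaining 9 must have no fixed point: D(9) = 133496.
P = 55·133496/39916800 = 16687/90720 ≈ 0.184.

0.184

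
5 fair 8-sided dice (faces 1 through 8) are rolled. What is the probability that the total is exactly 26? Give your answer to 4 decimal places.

0.0613

There are 8^5 = 32768 equally likely outcomes.
The number of ordered 5-tuples from {1,…,8} summing to 26 is 2010.
P(sum = 26) = 2010/32768 = 1005/16384 ≈ 0.0613.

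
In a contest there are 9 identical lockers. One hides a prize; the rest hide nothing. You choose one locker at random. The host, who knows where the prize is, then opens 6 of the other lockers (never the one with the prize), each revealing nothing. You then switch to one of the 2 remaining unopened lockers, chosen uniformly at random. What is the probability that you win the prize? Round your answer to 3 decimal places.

Your original locker holds the prize with probability 1/9, so the other 8 collectively hold it with probability 8/9.
The host can always find 6 empty lockers to open, so the reveals don't change that 8/9; it is now spread over the 2 remaining unopened lockers.
P(win by switching) = (8/9) · (1/2) = 4/9 ≈ 0.444.

0.444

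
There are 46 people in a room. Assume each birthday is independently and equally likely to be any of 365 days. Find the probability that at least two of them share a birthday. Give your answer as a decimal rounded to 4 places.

It's easier to compute the probability that all 46 are distinct.
P(all distinct) = 365/365 · 364/365 · ··· · 320/365 ≈ 0.0517.
So the probability of at least one match is 1 − 0.0517 = 0.9483.

0.9483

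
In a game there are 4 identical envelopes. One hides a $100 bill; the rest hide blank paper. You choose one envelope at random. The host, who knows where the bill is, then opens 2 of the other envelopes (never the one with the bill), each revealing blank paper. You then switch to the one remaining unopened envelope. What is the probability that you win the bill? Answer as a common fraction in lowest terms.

Your original envelope holds the bill with probability 1/4, so the other 3 collectively hold it with probability 3/4.
The host can always find 2 empty envelopes to open, so the reveals don't change that 3/4; it is now spread over the 1 remaining unopened envelope.
P(win by switching) = (3/4) · (1/1) = 3/4.

3/4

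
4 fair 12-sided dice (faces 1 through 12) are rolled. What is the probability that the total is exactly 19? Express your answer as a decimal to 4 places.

0.0355

There are 12^4 = 20736 equally likely outcomes.
The number of ordered 4-tuples from {1,…,12} summing to 19 is 736.
P(sum = 19) = 736/20736 = 23/648 ≈ 0.0355.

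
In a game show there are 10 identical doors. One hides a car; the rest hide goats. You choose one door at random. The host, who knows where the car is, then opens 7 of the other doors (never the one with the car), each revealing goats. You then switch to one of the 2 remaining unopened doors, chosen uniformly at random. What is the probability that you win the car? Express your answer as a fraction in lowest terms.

Your original door holds the car with probability 1/10, so the other 9 collectively hold it with probability 9/10.
The host can always find 7 empty doors to open, so the reveals don't change that 9/10; it is now spread over the 2 remaining unopened doors.
P(win by switching) = (9/10) · (1/2) = 9/20.

9/20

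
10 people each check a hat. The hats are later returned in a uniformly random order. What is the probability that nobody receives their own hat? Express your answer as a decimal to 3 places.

0.368

This is the derangement probability: permutations of 10 with no fixed point.
D(10) = 10! · (1 − 1/1! + 1/2! − ··· + (−1)^10/10!) = 1334961.
P = 1334961/3628800 = 16481/44800 ≈ 0.368.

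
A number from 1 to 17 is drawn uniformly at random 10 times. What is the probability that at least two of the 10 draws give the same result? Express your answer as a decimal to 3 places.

P(all 10 different) = 17/17 · 16/17 · ··· · 8/17 ≈ 0.035.
P(at least two equal) = 1 − 0.035 = 0.965.

0.965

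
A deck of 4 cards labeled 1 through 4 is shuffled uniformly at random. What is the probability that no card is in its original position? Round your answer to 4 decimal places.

This is the derangement probability: permutations of 4 with no fixed point.
D(4) = 4! · (1 − 1/1! + 1/2! − ··· + (−1)^4/4!) = 9.
P = 9/24 = 3/8 ≈ 0.3750.

0.3750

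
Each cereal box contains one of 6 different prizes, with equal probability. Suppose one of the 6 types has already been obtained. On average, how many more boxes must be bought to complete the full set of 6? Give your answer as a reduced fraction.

Starting from 1 distinct type, each trial gives a new one with probability (6−i)/6 when i types are held, so the wait for the next new type is 6/(6−i).
E = 6/5 + 6/4 + 6/3 + 6/2 + 6/1 = 137/10.

137/10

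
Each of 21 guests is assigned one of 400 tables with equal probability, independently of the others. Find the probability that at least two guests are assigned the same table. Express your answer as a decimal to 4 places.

0.4139

It's easier to compute the probability that all 21 are distinct.
P(all distinct) = 400/400 · 399/400 · ··· · 380/400 ≈ 0.5861.
So the probability of at least one match is 1 − 0.5861 = 0.4139.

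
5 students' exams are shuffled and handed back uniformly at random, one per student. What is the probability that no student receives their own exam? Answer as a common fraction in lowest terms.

11/30

This is the derangement probability: permutations of 5 with no fixed point.
D(5) = 5! · (1 − 1/1! + 1/2! − ··· + (−1)^5/5!) = 44.
P = 44/120 = 11/30.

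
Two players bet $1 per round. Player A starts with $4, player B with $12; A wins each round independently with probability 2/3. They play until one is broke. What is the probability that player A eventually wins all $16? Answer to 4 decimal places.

0.9375

Let r = q/p = (1/3)/(2/3) = 1/2. The recurrence P(i) = p·P(i+1) + q·P(i−1) with P(0)=0, P(16)=1 gives P(i) = (1 − r^i)/(1 − r^16).
P(4) = (1 − (1/2)^4) / (1 − (1/2)^16) = 4096/4369 ≈ 0.9375.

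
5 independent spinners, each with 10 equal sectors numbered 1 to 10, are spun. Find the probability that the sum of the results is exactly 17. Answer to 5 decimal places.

0.01745

There are 10^5 = 100000 equally likely outcomes.
The number of ordered 5-tuples from {1,…,10} summing to 17 is 1745.
P(sum = 17) = 1745/100000 = 349/20000 ≈ 0.01745.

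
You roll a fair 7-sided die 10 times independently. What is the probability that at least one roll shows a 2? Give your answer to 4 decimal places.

P(no roll shows a 2) = (6/7)^10 ≈ 0.2141.
P(at least one) = 1 − 0.2141 = 0.7859.

0.7859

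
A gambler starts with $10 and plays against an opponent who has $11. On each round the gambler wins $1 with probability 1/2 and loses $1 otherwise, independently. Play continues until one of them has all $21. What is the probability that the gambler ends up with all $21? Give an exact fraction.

With a fair step, P(i) = ½P(i−1) + ½P(i+1) with P(0)=0, P(21)=1 has the linear solution P(i) = i/21.
P(10) = 10/21.

10/21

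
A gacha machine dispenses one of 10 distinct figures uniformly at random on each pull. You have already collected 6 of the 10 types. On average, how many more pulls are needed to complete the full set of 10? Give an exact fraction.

Starting from 6 distinct types, each trial gives a new one with probability (10−i)/10 when i types are held, so the wait for the next new type is 10/(10−i).
E = 10/4 + 10/3 + 10/2 + 10/1 = 125/6.

125/6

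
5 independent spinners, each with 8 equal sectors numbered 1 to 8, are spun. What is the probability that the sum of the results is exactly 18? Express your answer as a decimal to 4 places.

0.0534

There are 8^5 = 32768 equally likely outcomes.
The number of ordered 5-tuples from {1,…,8} summing to 18 is 1750.
P(sum = 18) = 1750/32768 = 875/16384 ≈ 0.0534.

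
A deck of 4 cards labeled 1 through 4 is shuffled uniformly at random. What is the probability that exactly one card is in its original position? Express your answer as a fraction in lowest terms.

1/3

Choose which one is fixed: C(4,1) = 4 ways.
The remaining 3 must have no fixed point: D(3) = 2.
P = 4·2/24 = 1/3.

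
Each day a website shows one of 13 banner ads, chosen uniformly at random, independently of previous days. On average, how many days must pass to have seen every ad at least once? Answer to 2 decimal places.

41.34

After i distinct types are collected, each trial gives a new one with probability (13−i)/13, so the expected wait for the next new type is 13/(13−i).
E = 13/13 + 13/12 + 13/11 + 13/10 + 13/9 + 13/8 + 13/7 + 13/6 + 13/5 + 13/4 + 13/3 + 13/2 + 13/1 = 1145993/27720 ≈ 41.34.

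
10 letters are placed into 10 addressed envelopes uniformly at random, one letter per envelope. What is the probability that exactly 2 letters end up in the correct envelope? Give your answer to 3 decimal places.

Choose which 2 of the 10 are fixed: C(10,2) = 45 ways.
The remaining 8 must have no fixed point: D(8) = 14833.
P = 45·14833/3628800 = 2119/11520 ≈ 0.184.

0.184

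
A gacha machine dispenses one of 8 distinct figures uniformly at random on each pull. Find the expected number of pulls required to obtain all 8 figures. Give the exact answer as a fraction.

761/35

After i distinct types are collected, each trial gives a new one with probability (8−i)/8, so the expected wait for the next new type is 8/(8−i).
E = 8/8 + 8/7 + 8/6 + 8/5 + 8/4 + 8/3 + 8/2 + 8/1 = 761/35.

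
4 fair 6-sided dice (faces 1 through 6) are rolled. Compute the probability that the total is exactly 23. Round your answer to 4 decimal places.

There are 6^4 = 1296 equally likely outcomes.
The number of ordered 4-tuples from {1,…,6} summing to 23 is 4.
P(sum = 23) = 4/1296 = 1/324 ≈ 0.0031.

0.0031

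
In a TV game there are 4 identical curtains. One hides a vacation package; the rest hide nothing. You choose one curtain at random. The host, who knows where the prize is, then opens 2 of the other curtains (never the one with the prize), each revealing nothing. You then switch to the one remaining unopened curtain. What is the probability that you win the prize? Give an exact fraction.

3/4

Your original curtain holds the prize with probability 1/4, so the other 3 collectively hold it with probability 3/4.
The host can always find 2 empty curtains to open, so the reveals don't change that 3/4; it is now spread over the 1 remaining unopened curtain.
P(win by switching) = (3/4) · (1/1) = 3/4.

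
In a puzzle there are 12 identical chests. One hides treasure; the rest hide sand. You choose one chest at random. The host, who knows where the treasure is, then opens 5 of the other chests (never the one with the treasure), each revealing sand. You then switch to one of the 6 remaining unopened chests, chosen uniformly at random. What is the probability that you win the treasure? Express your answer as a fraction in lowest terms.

Your original chest holds the treasure with probability 1/12, so the other 11 collectively hold it with probability 11/12.
The host can always find 5 empty chests to open, so the reveals don't change that 11/12; it is now spread over the 6 remaining unopened chests.
P(win by switching) = (11/12) · (1/6) = 11/72.

11/72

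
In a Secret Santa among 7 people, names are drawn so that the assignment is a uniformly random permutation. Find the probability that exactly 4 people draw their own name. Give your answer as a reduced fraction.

1/72

Choose which 4 of the 7 are fixed: C(7,4) = 35 ways.
The remaining 3 must have no fixed point: D(3) = 2.
P = 35·2/5040 = 1/72.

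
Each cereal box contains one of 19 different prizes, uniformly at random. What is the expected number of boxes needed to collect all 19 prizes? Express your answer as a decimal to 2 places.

67.41

After i distinct types are collected, each trial gives a new one with probability (19−i)/19, so the expected wait for the next new type is 19/(19−i).
E = 19/19 + 19/18 + 19/17 + 19/16 + 19/15 + 19/14 + 19/13 + 19/12 + 19/11 + 19/10 + 19/9 + 19/8 + 19/7 + 19/6 + 19/5 + 19/4 + 19/3 + 19/2 + 19/1 = 275295799/4084080 ≈ 67.41.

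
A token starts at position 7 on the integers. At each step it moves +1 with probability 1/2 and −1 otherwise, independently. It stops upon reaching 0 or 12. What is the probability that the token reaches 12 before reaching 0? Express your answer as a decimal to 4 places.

0.5833

With a fair step, P(i) = ½P(i−1) + ½P(i+1) with P(0)=0, P(12)=1 has the linear solution P(i) = i/12.
P(7) = 7/12 ≈ 0.5833.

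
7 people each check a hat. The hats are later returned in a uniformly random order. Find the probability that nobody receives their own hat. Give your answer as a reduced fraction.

103/280

This is the derangement probability: permutations of 7 with no fixed point.
D(7) = 7! · (1 − 1/1! + 1/2! − ··· + (−1)^7/7!) = 1854.
P = 1854/5040 = 103/280.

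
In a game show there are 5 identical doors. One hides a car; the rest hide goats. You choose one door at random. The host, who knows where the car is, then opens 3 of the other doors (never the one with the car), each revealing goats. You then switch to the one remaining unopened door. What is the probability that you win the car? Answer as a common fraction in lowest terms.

4/5

Your original door holds the car with probability 1/5, so the other 4 collectively hold it with probability 4/5.
The host can always find 3 empty doors to open, so the reveals don't change that 4/5; it is now spread over the 1 remaining unopened door.
P(win by switching) = (4/5) · (1/1) = 4/5.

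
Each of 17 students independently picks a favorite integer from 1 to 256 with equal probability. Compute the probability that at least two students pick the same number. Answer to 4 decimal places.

0.4190

It's easier to compute the probability that all 17 are distinct.
P(all distinct) = 256/256 · 255/256 · ··· · 240/256 ≈ 0.5810.
So the probability of at least one match is 1 − 0.5810 = 0.4190.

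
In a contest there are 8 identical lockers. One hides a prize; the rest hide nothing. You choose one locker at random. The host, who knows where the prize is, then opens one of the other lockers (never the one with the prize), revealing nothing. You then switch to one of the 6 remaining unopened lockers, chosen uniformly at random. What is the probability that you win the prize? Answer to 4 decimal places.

0.1458

Your original locker holds the prize with probability 1/8, so the other 7 collectively hold it with probability 7/8.
The host can always find an empty locker to open, so this doesn't change that 7/8; it is now spread over the 6 remaining unopened lockers.
P(win by switching) = (7/8) · (1/6) = 7/48 ≈ 0.1458.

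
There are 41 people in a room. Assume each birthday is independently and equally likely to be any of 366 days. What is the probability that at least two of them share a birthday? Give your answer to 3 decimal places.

It's easier to compute the probability that all 41 are distinct.
P(all distinct) = 366/366 · 365/366 · ··· · 326/366 ≈ 0.097.
So the probability of at least one match is 1 − 0.097 = 0.903.

0.903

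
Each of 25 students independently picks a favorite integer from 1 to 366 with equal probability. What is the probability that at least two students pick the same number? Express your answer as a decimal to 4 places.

0.5677

It's easier to compute the probability that all 25 are distinct.
P(all distinct) = 366/366 · 365/366 · ··· · 342/366 ≈ 0.4323.
So the probability of at least one match is 1 − 0.4323 = 0.5677.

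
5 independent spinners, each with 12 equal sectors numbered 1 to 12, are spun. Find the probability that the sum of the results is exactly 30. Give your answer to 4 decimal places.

There are 12^5 = 248832 equally likely outcomes.
The number of ordered 5-tuples from {1,…,12} summing to 30 is 11901.
P(sum = 30) = 11901/248832 = 3967/82944 ≈ 0.0478.

0.0478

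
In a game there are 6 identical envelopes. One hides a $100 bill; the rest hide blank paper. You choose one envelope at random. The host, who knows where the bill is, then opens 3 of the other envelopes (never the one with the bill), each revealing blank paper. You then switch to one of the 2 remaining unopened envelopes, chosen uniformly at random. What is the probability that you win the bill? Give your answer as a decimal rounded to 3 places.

0.417

Your original envelope holds the bill with probability 1/6, so the other 5 collectively hold it with probability 5/6.
The host can always find 3 empty envelopes to open, so the reveals don't change that 5/6; it is now spread over the 2 remaining unopened envelopes.
P(win by switching) = (5/6) · (1/2) = 5/12 ≈ 0.417.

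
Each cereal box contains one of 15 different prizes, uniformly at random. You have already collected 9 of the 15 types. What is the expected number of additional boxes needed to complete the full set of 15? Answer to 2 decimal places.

Starting from 9 distinct types, each trial gives a new one with probability (15−i)/15 when i types are held, so the wait for the next new type is 15/(15−i).
E = 15/6 + 15/5 + 15/4 + 15/3 + 15/2 + 15/1 = 147/4 ≈ 36.75.

36.75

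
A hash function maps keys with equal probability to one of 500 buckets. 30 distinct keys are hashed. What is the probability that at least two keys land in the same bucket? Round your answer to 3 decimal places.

It's easier to compute the probability that all 30 are distinct.
P(all distinct) = 500/500 · 499/500 · ··· · 471/500 ≈ 0.412.
So the probability of at least one match is 1 − 0.412 = 0.588.

0.588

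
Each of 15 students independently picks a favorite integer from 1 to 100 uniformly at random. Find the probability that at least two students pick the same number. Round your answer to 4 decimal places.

It's easier to compute the probability that all 15 are distinct.
P(all distinct) = 100/100 · 99/100 · ··· · 86/100 ≈ 0.3313.
So the probability of at least one match is 1 − 0.3313 = 0.6687.

0.6687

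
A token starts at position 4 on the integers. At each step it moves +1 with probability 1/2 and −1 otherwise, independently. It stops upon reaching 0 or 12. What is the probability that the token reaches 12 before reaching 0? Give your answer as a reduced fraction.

With a fair step, P(i) = ½P(i−1) + ½P(i+1) with P(0)=0, P(12)=1 has the linear solution P(i) = i/12.
P(4) = 4/12 = 1/3.

1/3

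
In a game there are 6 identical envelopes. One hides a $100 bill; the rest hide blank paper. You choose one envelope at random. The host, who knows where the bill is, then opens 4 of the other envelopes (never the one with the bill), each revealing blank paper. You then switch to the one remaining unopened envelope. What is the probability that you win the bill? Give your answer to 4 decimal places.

Your original envelope holds the bill with probability 1/6, so the other 5 collectively hold it with probability 5/6.
The host can always find 4 empty envelopes to open, so the reveals don't change that 5/6; it is now spread over the 1 remaining unopened envelope.
P(win by switching) = (5/6) · (1/1) = 5/6 ≈ 0.8333.

0.8333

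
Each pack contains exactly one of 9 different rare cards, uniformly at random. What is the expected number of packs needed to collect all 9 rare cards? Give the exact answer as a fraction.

After i distinct types are collected, each trial gives a new one with probability (9−i)/9, so the expected wait for the next new type is 9/(9−i).
E = 9/9 + 9/8 + 9/7 + 9/6 + 9/5 + 9/4 + 9/3 + 9/2 + 9/1 = 7129/280.

7129/280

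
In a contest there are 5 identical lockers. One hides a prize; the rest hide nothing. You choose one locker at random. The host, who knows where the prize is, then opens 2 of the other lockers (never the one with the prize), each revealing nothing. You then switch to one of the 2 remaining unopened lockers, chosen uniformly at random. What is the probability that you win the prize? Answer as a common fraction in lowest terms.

2/5

Your original locker holds the prize with probability 1/5, so the other 4 collectively hold it with probability 4/5.
The host can always find 2 empty lockers to open, so the reveals don't change that 4/5; it is now spread over the 2 remaining unopened lockers.
P(win by switching) = (4/5) · (1/2) = 2/5.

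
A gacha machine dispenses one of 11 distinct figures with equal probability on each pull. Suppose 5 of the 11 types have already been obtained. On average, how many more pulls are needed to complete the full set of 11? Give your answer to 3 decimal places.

Starting from 5 distinct types, each trial gives a new one with probability (11−i)/11 when i types are held, so the wait for the next new type is 11/(11−i).
E = 11/6 + 11/5 + 11/4 + 11/3 + 11/2 + 11/1 = 539/20 ≈ 26.950.

26.950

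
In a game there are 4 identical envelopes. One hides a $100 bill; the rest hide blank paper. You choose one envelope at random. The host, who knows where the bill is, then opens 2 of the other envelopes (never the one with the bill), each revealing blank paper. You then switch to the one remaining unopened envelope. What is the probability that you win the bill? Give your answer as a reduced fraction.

Your original envelope holds the bill with probability 1/4, so the other 3 collectively hold it with probability 3/4.
The host can always find 2 empty envelopes to open, so the reveals don't change that 3/4; it is now spread over the 1 remaining unopened envelope.
P(win by switching) = (3/4) · (1/1) = 3/4.

3/4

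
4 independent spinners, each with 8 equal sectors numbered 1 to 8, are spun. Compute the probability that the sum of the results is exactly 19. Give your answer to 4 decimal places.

There are 8^4 = 4096 equally likely outcomes.
The number of ordered 4-tuples from {1,…,8} summing to 19 is 336.
P(sum = 19) = 336/4096 = 21/256 ≈ 0.0820.

0.0820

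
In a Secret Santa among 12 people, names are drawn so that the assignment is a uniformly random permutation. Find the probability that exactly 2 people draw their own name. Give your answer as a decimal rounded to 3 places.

Choose which 2 of the 12 are fixed: C(12,2) = 66 ways.
The remaining 10 must have no fixed point: D(10) = 1334961.
P = 66·1334961/479001600 = 16481/89600 ≈ 0.184.

0.184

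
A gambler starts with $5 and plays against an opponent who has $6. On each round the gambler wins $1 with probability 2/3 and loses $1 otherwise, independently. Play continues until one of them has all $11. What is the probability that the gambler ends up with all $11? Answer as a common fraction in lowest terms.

Let r = q/p = (1/3)/(2/3) = 1/2. The recurrence P(i) = p·P(i+1) + q·P(i−1) with P(0)=0, P(11)=1 gives P(i) = (1 − r^i)/(1 − r^11).
P(5) = (1 − (1/2)^5) / (1 − (1/2)^11) = 1984/2047.

1984/2047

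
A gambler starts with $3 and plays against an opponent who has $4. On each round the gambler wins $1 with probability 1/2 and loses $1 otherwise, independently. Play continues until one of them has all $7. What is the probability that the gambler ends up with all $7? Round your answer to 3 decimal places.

With a fair step, P(i) = ½P(i−1) + ½P(i+1) with P(0)=0, P(7)=1 has the linear solution P(i) = i/7.
P(3) = 3/7 ≈ 0.429.

0.429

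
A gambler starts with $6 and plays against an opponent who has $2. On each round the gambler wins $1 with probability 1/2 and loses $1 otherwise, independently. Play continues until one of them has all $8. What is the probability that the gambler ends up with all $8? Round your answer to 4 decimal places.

0.7500

With a fair step, P(i) = ½P(i−1) + ½P(i+1) with P(0)=0, P(8)=1 has the linear solution P(i) = i/8.
P(6) = 6/8 = 3/4 ≈ 0.7500.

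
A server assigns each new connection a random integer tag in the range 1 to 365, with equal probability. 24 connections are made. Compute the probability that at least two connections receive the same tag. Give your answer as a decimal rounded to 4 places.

It's easier to compute the probability that all 24 are distinct.
P(all distinct) = 365/365 · 364/365 · ··· · 342/365 ≈ 0.4617.
So the probability of at least one match is 1 − 0.4617 = 0.5383.

0.5383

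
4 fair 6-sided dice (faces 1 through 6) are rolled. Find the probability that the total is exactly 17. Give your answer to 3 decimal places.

0.080

There are 6^4 = 1296 equally likely outcomes.
The number of ordered 4-tuples from {1,…,6} summing to 17 is 104.
P(sum = 17) = 104/1296 = 13/162 ≈ 0.080.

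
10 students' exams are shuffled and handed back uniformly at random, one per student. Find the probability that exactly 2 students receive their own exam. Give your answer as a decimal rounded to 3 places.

0.184

Choose which 2 of the 10 are fixed: C(10,2) = 45 ways.
The remaining 8 must have no fixed point: D(8) = 14833.
P = 45·14833/3628800 = 2119/11520 ≈ 0.184.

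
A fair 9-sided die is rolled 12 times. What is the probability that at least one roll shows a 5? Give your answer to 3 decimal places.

P(no roll shows a 5) = (8/9)^12 ≈ 0.243.
P(at least one) = 1 − 0.243 = 0.757.

0.757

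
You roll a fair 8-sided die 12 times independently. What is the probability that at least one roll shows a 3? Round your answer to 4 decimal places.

P(no roll shows a 3) = (7/8)^12 ≈ 0.2014.
P(at least one) = 1 − 0.2014 = 0.7986.

0.7986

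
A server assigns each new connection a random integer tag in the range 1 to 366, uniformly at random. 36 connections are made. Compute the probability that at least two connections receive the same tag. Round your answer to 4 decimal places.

It's easier to compute the probability that all 36 are distinct.
P(all distinct) = 366/366 · 365/366 · ··· · 331/366 ≈ 0.1687.
So the probability of at least one match is 1 − 0.1687 = 0.8313.

0.8313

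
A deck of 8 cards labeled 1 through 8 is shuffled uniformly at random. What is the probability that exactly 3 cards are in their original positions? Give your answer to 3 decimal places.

0.061

Choose which 3 of the 8 are fixed: C(8,3) = 56 ways.
The remaining 5 must have no fixed point: D(5) = 44.
P = 56·44/40320 = 11/180 ≈ 0.061.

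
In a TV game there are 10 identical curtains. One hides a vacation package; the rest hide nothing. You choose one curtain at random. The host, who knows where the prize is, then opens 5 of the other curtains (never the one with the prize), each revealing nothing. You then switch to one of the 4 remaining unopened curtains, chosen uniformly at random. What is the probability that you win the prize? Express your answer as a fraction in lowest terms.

Your original curtain holds the prize with probability 1/10, so the other 9 collectively hold it with probability 9/10.
The host can always find 5 empty curtains to open, so the reveals don't change that 9/10; it is now spread over the 4 remaining unopened curtains.
P(win by switching) = (9/10) · (1/4) = 9/40.

9/40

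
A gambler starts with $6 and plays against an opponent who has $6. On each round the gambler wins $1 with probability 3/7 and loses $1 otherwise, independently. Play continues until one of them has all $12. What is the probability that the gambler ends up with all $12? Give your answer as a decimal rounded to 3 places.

0.151

Let r = q/p = (4/7)/(3/7) = 4/3. The recurrence P(i) = p·P(i+1) + q·P(i−1) with P(0)=0, P(12)=1 gives P(i) = (1 − r^i)/(1 − r^12).
P(6) = (1 − (4/3)^6) / (1 − (4/3)^12) = 729/4825 ≈ 0.151.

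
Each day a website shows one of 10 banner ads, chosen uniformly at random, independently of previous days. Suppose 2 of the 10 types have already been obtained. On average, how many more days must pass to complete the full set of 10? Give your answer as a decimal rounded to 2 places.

Starting from 2 distinct types, each trial gives a new one with probability (10−i)/10 when i types are held, so the wait for the next new type is 10/(10−i).
E = 10/8 + 10/7 + 10/6 + 10/5 + 10/4 + 10/3 + 10/2 + 10/1 = 761/28 ≈ 27.18.

27.18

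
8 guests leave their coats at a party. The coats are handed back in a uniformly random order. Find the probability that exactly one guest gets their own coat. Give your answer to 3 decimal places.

Choose which one is fixed: C(8,1) = 8 ways.
The remaining 7 must have no fixed point: D(7) = 1854.
P = 8·1854/40320 = 103/280 ≈ 0.368.

0.368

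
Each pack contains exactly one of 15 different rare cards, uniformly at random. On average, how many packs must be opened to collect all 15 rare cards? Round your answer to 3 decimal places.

49.773

After i distinct types are collected, each trial gives a new one with probability (15−i)/15, so the expected wait for the next new type is 15/(15−i).
E = 15/15 + 15/14 + 15/13 + 15/12 + 15/11 + 15/10 + 15/9 + 15/8 + 15/7 + 15/6 + 15/5 + 15/4 + 15/3 + 15/2 + 15/1 = 1195757/24024 ≈ 49.773.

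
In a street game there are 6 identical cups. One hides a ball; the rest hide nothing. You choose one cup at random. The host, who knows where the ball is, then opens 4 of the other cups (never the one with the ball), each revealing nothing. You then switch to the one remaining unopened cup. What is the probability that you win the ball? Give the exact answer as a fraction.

Your original cup holds the ball with probability 1/6, so the other 5 collectively hold it with probability 5/6.
The host can always find 4 empty cups to open, so the reveals don't change that 5/6; it is now spread over the 1 remaining unopened cup.
P(win by switching) = (5/6) · (1/1) = 5/6.

5/6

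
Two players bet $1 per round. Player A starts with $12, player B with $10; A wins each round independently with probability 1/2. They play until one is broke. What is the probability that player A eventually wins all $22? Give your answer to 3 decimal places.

0.545

With a fair step, P(i) = ½P(i−1) + ½P(i+1) with P(0)=0, P(22)=1 has the linear solution P(i) = i/22.
P(12) = 12/22 = 6/11 ≈ 0.545.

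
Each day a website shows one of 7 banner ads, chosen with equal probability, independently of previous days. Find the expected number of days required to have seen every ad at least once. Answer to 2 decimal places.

18.15

After i distinct types are collected, each trial gives a new one with probability (7−i)/7, so the expected wait for the next new type is 7/(7−i).
E = 7/7 + 7/6 + 7/5 + 7/4 + 7/3 + 7/2 + 7/1 = 363/20 ≈ 18.15.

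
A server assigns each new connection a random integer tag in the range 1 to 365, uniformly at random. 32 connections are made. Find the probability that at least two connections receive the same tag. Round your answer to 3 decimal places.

0.753

It's easier to compute the probability that all 32 are distinct.
P(all distinct) = 365/365 · 364/365 · ··· · 334/365 ≈ 0.247.
So the probability of at least one match is 1 − 0.247 = 0.753.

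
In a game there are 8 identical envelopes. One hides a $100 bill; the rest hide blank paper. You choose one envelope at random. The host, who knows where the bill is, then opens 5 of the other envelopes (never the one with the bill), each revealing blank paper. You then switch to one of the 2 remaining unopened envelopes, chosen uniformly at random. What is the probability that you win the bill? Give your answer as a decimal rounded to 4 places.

0.4375

Your original envelope holds the bill with probability 1/8, so the other 7 collectively hold it with probability 7/8.
The host can always find 5 empty envelopes to open, so the reveals don't change that 7/8; it is now spread over the 2 remaining unopened envelopes.
P(win by switching) = (7/8) · (1/2) = 7/16 ≈ 0.4375.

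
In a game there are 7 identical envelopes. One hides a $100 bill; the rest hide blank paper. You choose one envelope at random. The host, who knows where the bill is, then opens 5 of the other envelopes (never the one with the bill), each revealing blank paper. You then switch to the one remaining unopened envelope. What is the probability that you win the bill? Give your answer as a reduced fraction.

Your original envelope holds the bill with probability 1/7, so the other 6 collectively hold it with probability 6/7.
The host can always find 5 empty envelopes to open, so the reveals don't change that 6/7; it is now spread over the 1 remaining unopened envelope.
P(win by switching) = (6/7) · (1/1) = 6/7.

6/7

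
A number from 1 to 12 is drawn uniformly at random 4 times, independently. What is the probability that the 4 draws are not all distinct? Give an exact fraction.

P(all 4 different) = 12/12 · 11/12 · ··· · 9/12 = 55/96.
P(at least two equal) = 1 − 55/96 = 41/96.

41/96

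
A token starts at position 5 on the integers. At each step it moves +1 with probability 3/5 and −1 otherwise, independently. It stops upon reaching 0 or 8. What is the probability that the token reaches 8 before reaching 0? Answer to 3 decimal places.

Let r = q/p = (2/5)/(3/5) = 2/3. The recurrence P(i) = p·P(i+1) + q·P(i−1) with P(0)=0, P(8)=1 gives P(i) = (1 − r^i)/(1 − r^8).
P(5) = (1 − (2/3)^5) / (1 − (2/3)^8) = 5697/6305 ≈ 0.904.

0.904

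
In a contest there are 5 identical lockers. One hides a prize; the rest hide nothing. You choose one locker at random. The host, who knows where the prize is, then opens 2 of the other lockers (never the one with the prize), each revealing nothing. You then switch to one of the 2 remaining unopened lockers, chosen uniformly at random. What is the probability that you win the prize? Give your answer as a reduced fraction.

Your original locker holds the prize with probability 1/5, so the other 4 collectively hold it with probability 4/5.
The host can always find 2 empty lockers to open, so the reveals don't change that 4/5; it is now spread over the 2 remaining unopened lockers.
P(win by switching) = (4/5) · (1/2) = 2/5.

2/5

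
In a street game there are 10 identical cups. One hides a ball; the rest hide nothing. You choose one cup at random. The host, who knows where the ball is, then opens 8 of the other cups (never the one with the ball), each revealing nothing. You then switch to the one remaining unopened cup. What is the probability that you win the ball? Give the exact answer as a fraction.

9/10

Your original cup holds the ball with probability 1/10, so the other 9 collectively hold it with probability 9/10.
The host can always find 8 empty cups to open, so the reveals don't change that 9/10; it is now spread over the 1 remaining unopened cup.
P(win by switching) = (9/10) · (1/1) = 9/10.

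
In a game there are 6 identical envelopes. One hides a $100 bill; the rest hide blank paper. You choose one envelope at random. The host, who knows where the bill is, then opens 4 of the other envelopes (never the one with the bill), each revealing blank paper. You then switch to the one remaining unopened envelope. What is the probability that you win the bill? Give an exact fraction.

Your original envelope holds the bill with probability 1/6, so the other 5 collectively hold it with probability 5/6.
The host can always find 4 empty envelopes to open, so the reveals don't change that 5/6; it is now spread over the 1 remaining unopened envelope.
P(win by switching) = (5/6) · (1/1) = 5/6.

5/6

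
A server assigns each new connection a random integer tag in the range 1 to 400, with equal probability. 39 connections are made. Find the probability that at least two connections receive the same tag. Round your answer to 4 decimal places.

0.8527

It's easier to compute the probability that all 39 are distinct.
P(all distinct) = 400/400 · 399/400 · ··· · 362/400 ≈ 0.1473.
So the probability of at least one match is 1 − 0.1473 = 0.8527.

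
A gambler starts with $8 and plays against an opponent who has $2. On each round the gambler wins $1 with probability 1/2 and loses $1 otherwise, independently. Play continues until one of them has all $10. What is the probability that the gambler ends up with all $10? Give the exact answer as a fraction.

4/5

With a fair step, P(i) = ½P(i−1) + ½P(i+1) with P(0)=0, P(10)=1 has the linear solution P(i) = i/10.
P(8) = 8/10 = 4/5.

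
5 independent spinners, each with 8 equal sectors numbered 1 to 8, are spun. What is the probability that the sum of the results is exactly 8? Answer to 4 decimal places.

There are 8^5 = 32768 equally likely outcomes.
The number of ordered 5-tuples from {1,…,8} summing to 8 is 35.
P(sum = 8) = 35/32768 ≈ 0.0011.

0.0011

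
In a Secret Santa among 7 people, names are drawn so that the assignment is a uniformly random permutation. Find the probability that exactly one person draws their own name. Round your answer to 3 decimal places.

Choose which one is fixed: C(7,1) = 7 ways.
The remaining 6 must have no fixed point: D(6) = 265.
P = 7·265/5040 = 53/144 ≈ 0.368.

0.368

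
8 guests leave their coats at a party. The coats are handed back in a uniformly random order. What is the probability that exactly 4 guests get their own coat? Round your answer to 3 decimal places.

0.016

Choose which 4 of the 8 are fixed: C(8,4) = 70 ways.
The remaining 4 must have no fixed point: D(4) = 9.
P = 70·9/40320 = 1/64 ≈ 0.016.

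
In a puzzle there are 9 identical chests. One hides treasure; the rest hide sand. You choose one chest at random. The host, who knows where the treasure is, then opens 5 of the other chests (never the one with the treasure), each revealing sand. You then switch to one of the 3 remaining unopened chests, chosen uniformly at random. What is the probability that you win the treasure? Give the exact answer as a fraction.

8/27

Your original chest holds the treasure with probability 1/9, so the other 8 collectively hold it with probability 8/9.
The host can always find 5 empty chests to open, so the reveals don't change that 8/9; it is now spread over the 3 remaining unopened chests.
P(win by switching) = (8/9) · (1/3) = 8/27.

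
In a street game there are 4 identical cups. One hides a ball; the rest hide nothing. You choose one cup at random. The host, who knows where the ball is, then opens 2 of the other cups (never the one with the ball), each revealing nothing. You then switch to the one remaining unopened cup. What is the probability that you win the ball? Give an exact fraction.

3/4

Your original cup holds the ball with probability 1/4, so the other 3 collectively hold it with probability 3/4.
The host can always find 2 empty cups to open, so the reveals don't change that 3/4; it is now spread over the 1 remaining unopened cup.
P(win by switching) = (3/4) · (1/1) = 3/4.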